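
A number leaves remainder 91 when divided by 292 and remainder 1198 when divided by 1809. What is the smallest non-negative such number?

Write x = 91 + 292·k. Then 292·k ≡ 1198 − 91 ≡ 1107 (mod 1809).
Need 292⁻¹ mod 1809. Extended Euclid on (1809, 292):
1809 = 6*292 + 57
292 = 5*57 + 7
57 = 8*7 + 1
7 = 7*1 + 0
Back-substitute:
1 = 57 − 8·7
1 = −8·292 + 41·57
1 = 41·1809 − 254·292
292⁻¹ ≡ 1555 (mod 1809), so k ≡ 1555·1107 ≡ 1026 (mod 1809).
x = 91 + 292·1026 = 299683.

299683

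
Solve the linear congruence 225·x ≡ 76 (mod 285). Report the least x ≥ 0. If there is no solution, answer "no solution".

gcd(225, 285):
285 = 1×225 + 60
225 = 3×60 + 45
60 = 1×45 + 15
45 = 3×15 + 0
gcd = 15, but 15 ∤ 76, so the congruence has no solution.

no solution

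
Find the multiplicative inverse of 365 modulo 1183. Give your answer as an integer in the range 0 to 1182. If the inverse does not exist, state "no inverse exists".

820

gcd(1183, 365) by repeated division:
1183 = 3·365 + 88
365 = 4·88 + 13
88 = 6·13 + 10
13 = 1·10 + 3
10 = 3·3 + 1
3 = 3·1 + 0
The gcd is 1. Working backward:
1 = 10 − 3·3
1 = −3·13 + 4·10
1 = 4·88 − 27·13
1 = −27·365 + 112·88
1 = 112·1183 − 363·365
Thus 365·(-363) ≡ 1 (mod 1183); reducing, -363 mod 1183 = 820.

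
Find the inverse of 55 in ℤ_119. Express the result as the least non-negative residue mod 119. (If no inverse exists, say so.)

Apply the Euclidean algorithm to 119 and 55:
119 = 2*55 + 9
55 = 6*9 + 1
9 = 9*1 + 0
gcd = 1, so the inverse exists. Back-substitute:
1 = 55 − 6·9
1 = −6·119 + 13·55
So 55·13 ≡ 1 (mod 119).

13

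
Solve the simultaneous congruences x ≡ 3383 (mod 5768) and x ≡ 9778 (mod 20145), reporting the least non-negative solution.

Write x = 3383 + 5768·k. Then 5768·k ≡ 9778 − 3383 ≡ 6395 (mod 20145).
Need 5768⁻¹ mod 20145. Extended Euclid on (20145, 5768):
20145 = 3·5768 + 2841
5768 = 2·2841 + 86
2841 = 33·86 + 3
86 = 28·3 + 2
3 = 1·2 + 1
2 = 2·1 + 0
Back-substitute:
1 = 3 − 2
1 = −86 + 29·3
1 = 29·2841 − 958·86
1 = −958·5768 + 1945·2841
1 = 1945·20145 − 6793·5768
5768⁻¹ ≡ 13352 (mod 20145), so k ≡ 13352·6395 ≡ 11530 (mod 20145).
x = 3383 + 5768·11530 = 66508423.

66508423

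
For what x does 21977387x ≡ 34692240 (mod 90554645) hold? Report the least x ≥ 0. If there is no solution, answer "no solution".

First find gcd(21977387, 90554645):
90554645 = 4×21977387 + 2645097
21977387 = 8×2645097 + 816611
2645097 = 3×816611 + 195264
816611 = 4×195264 + 35555
195264 = 5×35555 + 17489
35555 = 2×17489 + 577
17489 = 30×577 + 179
577 = 3×179 + 40
179 = 4×40 + 19
40 = 2×19 + 2
19 = 9×2 + 1
2 = 2×1 + 0
gcd = 1, so a unique solution mod 90554645 exists.
Back-substitute for the Bézout coefficients:
1 = 19 − 9·2
1 = −9·40 + 19·19
1 = 19·179 − 85·40
1 = −85·577 + 274·179
1 = 274·17489 − 8305·577
1 = −8305·35555 + 16884·17489
1 = 16884·195264 − 92725·35555
1 = −92725·816611 + 387784·195264
1 = 387784·2645097 − 1256077·816611
1 = −1256077·21977387 + 10436400·2645097
1 = 10436400·90554645 − 43001677·21977387
So 21977387·(-43001677) ≡ 1 (mod 90554645), giving 21977387⁻¹ ≡ 47552968.
x ≡ 21977387⁻¹·34692240 ≡ 47552968·34692240 ≡ 70346310 (mod 90554645).

70346310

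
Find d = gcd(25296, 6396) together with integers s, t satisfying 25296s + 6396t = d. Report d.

12

Repeated division:
25296 = 3×6396 + 6108
6396 = 1×6108 + 288
6108 = 21×288 + 60
288 = 4×60 + 48
60 = 1×48 + 12
48 = 4×12 + 0
gcd(25296, 6396) = 12.
Express as a combination:
12 = 60 − 48
12 = −288 + 5·60
12 = 5·6108 − 106·288
12 = −106·6396 + 111·6108
12 = 111·25296 − 439·6396
So 12 = (111)·25296 + (-439)·6396.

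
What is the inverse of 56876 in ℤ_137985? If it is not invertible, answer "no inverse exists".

126221

gcd(137985, 56876) by repeated division:
137985 = 2*56876 + 24233
56876 = 2*24233 + 8410
24233 = 2*8410 + 7413
8410 = 1*7413 + 997
7413 = 7*997 + 434
997 = 2*434 + 129
434 = 3*129 + 47
129 = 2*47 + 35
47 = 1*35 + 12
35 = 2*12 + 11
12 = 1*11 + 1
11 = 11*1 + 0
Since gcd(56876, 137985) = 1, back-substitute to write 1 as a combination:
1 = 12 − 11
1 = −35 + 3·12
1 = 3·47 − 4·35
1 = −4·129 + 11·47
1 = 11·434 − 37·129
1 = −37·997 + 85·434
1 = 85·7413 − 632·997
1 = −632·8410 + 717·7413
1 = 717·24233 − 2066·8410
1 = −2066·56876 + 4849·24233
1 = 4849·137985 − 11764·56876
So 56876·(-11764) ≡ 1 (mod 137985), and -11764 ≡ 126221 (mod 137985).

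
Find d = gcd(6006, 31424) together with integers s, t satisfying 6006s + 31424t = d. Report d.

Euclidean algorithm:
31424 = 5·6006 + 1394
6006 = 4·1394 + 430
1394 = 3·430 + 104
430 = 4·104 + 14
104 = 7·14 + 6
14 = 2·6 + 2
6 = 3·2 + 0
gcd(6006, 31424) = 2.
Working backward:
2 = 14 − 2·6
2 = −2·104 + 15·14
2 = 15·430 − 62·104
2 = −62·1394 + 201·430
2 = 201·6006 − 866·1394
2 = −866·31424 + 4531·6006
So 2 = (-866)·31424 + (4531)·6006.

2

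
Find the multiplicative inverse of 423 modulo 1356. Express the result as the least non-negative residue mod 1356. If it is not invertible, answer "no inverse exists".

Euclidean algorithm on 1356, 423:
1356 = 3×423 + 87
423 = 4×87 + 75
87 = 1×75 + 12
75 = 6×12 + 3
12 = 4×3 + 0
The gcd is 3, not 1, hence no inverse exists.

no inverse exists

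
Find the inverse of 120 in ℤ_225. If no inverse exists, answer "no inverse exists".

Euclidean algorithm on 225, 120:
225 = 1·120 + 105
120 = 1·105 + 15
105 = 7·15 + 0
gcd(120, 225) = 15 ≠ 1, so 120 has no multiplicative inverse modulo 225.

no inverse exists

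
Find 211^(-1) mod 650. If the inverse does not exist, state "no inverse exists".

191

gcd(650, 211) by repeated division:
650 = 3·211 + 17
211 = 12·17 + 7
17 = 2·7 + 3
7 = 2·3 + 1
3 = 3·1 + 0
The gcd is 1. Working backward:
1 = 7 − 2·3
1 = −2·17 + 5·7
1 = 5·211 − 62·17
1 = −62·650 + 191·211
So 211·191 ≡ 1 (mod 650).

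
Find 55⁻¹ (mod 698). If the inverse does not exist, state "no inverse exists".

165

Extended Euclidean algorithm:
698 = 12*55 + 38
55 = 1*38 + 17
38 = 2*17 + 4
17 = 4*4 + 1
4 = 4*1 + 0
The gcd is 1. Working backward:
1 = 17 − 4·4
1 = −4·38 + 9·17
1 = 9·55 − 13·38
1 = −13·698 + 165·55
So 55·165 ≡ 1 (mod 698).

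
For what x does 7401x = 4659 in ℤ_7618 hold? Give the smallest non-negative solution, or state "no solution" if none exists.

7421

First find gcd(7401, 7618):
7618 = 1×7401 + 217
7401 = 34×217 + 23
217 = 9×23 + 10
23 = 2×10 + 3
10 = 3×3 + 1
3 = 3×1 + 0
gcd = 1, so a unique solution mod 7618 exists.
Back-substitute for the Bézout coefficients:
1 = 10 − 3·3
1 = −3·23 + 7·10
1 = 7·217 − 66·23
1 = −66·7401 + 2251·217
1 = 2251·7618 − 2317·7401
So 7401·(-2317) ≡ 1 (mod 7618), giving 7401⁻¹ ≡ 5301.
x ≡ 7401⁻¹·4659 ≡ 5301·4659 ≡ 7421 (mod 7618).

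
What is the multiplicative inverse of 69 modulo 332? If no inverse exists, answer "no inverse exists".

77

Run Euclid on (332, 69):
332 = 4·69 + 56
69 = 1·56 + 13
56 = 4·13 + 4
13 = 3·4 + 1
4 = 4·1 + 0
Since gcd(69, 332) = 1, back-substitute to write 1 as a combination:
1 = 13 − 3·4
1 = −3·56 + 13·13
1 = 13·69 − 16·56
1 = −16·332 + 77·69
So 69·77 ≡ 1 (mod 332).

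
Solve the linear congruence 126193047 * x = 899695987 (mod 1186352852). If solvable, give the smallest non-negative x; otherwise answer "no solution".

First find gcd(126193047, 1186352852):
1186352852 = 9×126193047 + 50615429
126193047 = 2×50615429 + 24962189
50615429 = 2×24962189 + 691051
24962189 = 36×691051 + 84353
691051 = 8×84353 + 16227
84353 = 5×16227 + 3218
16227 = 5×3218 + 137
3218 = 23×137 + 67
137 = 2×67 + 3
67 = 22×3 + 1
3 = 3×1 + 0
gcd = 1, so a unique solution mod 1186352852 exists.
Back-substitute for the Bézout coefficients:
1 = 67 − 22·3
1 = −22·137 + 45·67
1 = 45·3218 − 1057·137
1 = −1057·16227 + 5330·3218
1 = 5330·84353 − 27707·16227
1 = −27707·691051 + 226986·84353
1 = 226986·24962189 − 8199203·691051
1 = −8199203·50615429 + 16625392·24962189
1 = 16625392·126193047 − 41449987·50615429
1 = −41449987·1186352852 + 389675275·126193047
So 126193047·(389675275) ≡ 1 (mod 1186352852), giving 126193047⁻¹ ≡ 389675275.
x ≡ 126193047⁻¹·899695987 ≡ 389675275·899695987 ≡ 607452565 (mod 1186352852).

607452565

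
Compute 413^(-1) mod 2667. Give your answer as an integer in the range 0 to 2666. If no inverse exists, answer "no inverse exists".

Euclidean algorithm on 2667, 413:
2667 = 6*413 + 189
413 = 2*189 + 35
189 = 5*35 + 14
35 = 2*14 + 7
14 = 2*7 + 0
gcd(413, 2667) = 7 ≠ 1, so 413 has no multiplicative inverse modulo 2667.

no inverse exists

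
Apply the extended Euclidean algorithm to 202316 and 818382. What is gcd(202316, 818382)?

Euclidean algorithm:
818382 = 4×202316 + 9118
202316 = 22×9118 + 1720
9118 = 5×1720 + 518
1720 = 3×518 + 166
518 = 3×166 + 20
166 = 8×20 + 6
20 = 3×6 + 2
6 = 3×2 + 0
gcd(202316, 818382) = 2.
Back-substituting:
2 = 20 − 3·6
2 = −3·166 + 25·20
2 = 25·518 − 78·166
2 = −78·1720 + 259·518
2 = 259·9118 − 1373·1720
2 = −1373·202316 + 30465·9118
2 = 30465·818382 − 123233·202316
So 2 = (30465)·818382 + (-123233)·202316.

2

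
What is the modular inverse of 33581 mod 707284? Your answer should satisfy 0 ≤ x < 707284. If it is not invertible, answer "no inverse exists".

Extended Euclidean algorithm:
707284 = 21·33581 + 2083
33581 = 16·2083 + 253
2083 = 8·253 + 59
253 = 4·59 + 17
59 = 3·17 + 8
17 = 2·8 + 1
8 = 8·1 + 0
Since gcd(33581, 707284) = 1, back-substitute to write 1 as a combination:
1 = 17 − 2·8
1 = −2·59 + 7·17
1 = 7·253 − 30·59
1 = −30·2083 + 247·253
1 = 247·33581 − 3982·2083
1 = −3982·707284 + 83869·33581
So 33581·83869 ≡ 1 (mod 707284).

83869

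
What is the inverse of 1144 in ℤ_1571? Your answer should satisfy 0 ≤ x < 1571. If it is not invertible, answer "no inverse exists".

Apply the Euclidean algorithm to 1571 and 1144:
1571 = 1·1144 + 427
1144 = 2·427 + 290
427 = 1·290 + 137
290 = 2·137 + 16
137 = 8·16 + 9
16 = 1·9 + 7
9 = 1·7 + 2
7 = 3·2 + 1
2 = 2·1 + 0
The gcd is 1. Working backward:
1 = 7 − 3·2
1 = −3·9 + 4·7
1 = 4·16 − 7·9
1 = −7·137 + 60·16
1 = 60·290 − 127·137
1 = −127·427 + 187·290
1 = 187·1144 − 501·427
1 = −501·1571 + 688·1144
So 1144·688 ≡ 1 (mod 1571).

688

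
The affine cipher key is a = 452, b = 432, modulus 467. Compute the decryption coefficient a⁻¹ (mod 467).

249

Extended Euclidean algorithm:
467 = 1×452 + 15
452 = 30×15 + 2
15 = 7×2 + 1
2 = 2×1 + 0
The gcd is 1. Working backward:
1 = 15 − 7·2
1 = −7·452 + 211·15
1 = 211·467 − 218·452
Thus 452·(-218) ≡ 1 (mod 467); reducing, -218 mod 467 = 249.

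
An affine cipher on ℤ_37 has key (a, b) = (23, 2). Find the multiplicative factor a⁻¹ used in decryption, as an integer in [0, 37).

Run Euclid on (37, 23):
37 = 1*23 + 14
23 = 1*14 + 9
14 = 1*9 + 5
9 = 1*5 + 4
5 = 1*4 + 1
4 = 4*1 + 0
Since gcd(23, 37) = 1, back-substitute to write 1 as a combination:
1 = 5 − 4
1 = −9 + 2·5
1 = 2·14 − 3·9
1 = −3·23 + 5·14
1 = 5·37 − 8·23
So 23·(-8) ≡ 1 (mod 37), and -8 ≡ 29 (mod 37).

29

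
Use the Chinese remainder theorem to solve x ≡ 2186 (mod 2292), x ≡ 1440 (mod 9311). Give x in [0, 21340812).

4228634

Write x = 2186 + 2292·k. Then 2292·k ≡ 1440 − 2186 ≡ 8565 (mod 9311).
Need 2292⁻¹ mod 9311. Extended Euclid on (9311, 2292):
9311 = 4×2292 + 143
2292 = 16×143 + 4
143 = 35×4 + 3
4 = 1×3 + 1
3 = 3×1 + 0
Back-substitute:
1 = 4 − 3
1 = −143 + 36·4
1 = 36·2292 − 577·143
1 = −577·9311 + 2344·2292
2292⁻¹ ≡ 2344 (mod 9311), so k ≡ 2344·8565 ≡ 1844 (mod 9311).
x = 2186 + 2292·1844 = 4228634.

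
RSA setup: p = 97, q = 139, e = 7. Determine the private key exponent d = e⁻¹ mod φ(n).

9463

φ(n) = (p−1)(q−1) = 96·138 = 13248.
Need d with 7·d ≡ 1 (mod 13248). Apply the extended Euclidean algorithm:
13248 = 1892*7 + 4
7 = 1*4 + 3
4 = 1*3 + 1
3 = 3*1 + 0
Back-substitute:
1 = 4 − 3
1 = −7 + 2·4
1 = 2·13248 − 3785·7
So 7·(-3785) ≡ 1 (mod 13248), hence d ≡ -3785 ≡ 9463 (mod 13248).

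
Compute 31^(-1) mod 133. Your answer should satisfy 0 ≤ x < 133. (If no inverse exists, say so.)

Run Euclid on (133, 31):
133 = 4*31 + 9
31 = 3*9 + 4
9 = 2*4 + 1
4 = 4*1 + 0
The gcd is 1. Working backward:
1 = 9 − 2·4
1 = −2·31 + 7·9
1 = 7·133 − 30·31
So 31·(-30) ≡ 1 (mod 133), and -30 ≡ 103 (mod 133).

103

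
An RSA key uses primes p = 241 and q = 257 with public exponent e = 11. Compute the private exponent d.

φ(n) = (p−1)(q−1) = 240·256 = 61440.
Need d with 11·d ≡ 1 (mod 61440). Apply the extended Euclidean algorithm:
61440 = 5585×11 + 5
11 = 2×5 + 1
5 = 5×1 + 0
Back-substitute:
1 = 11 − 2·5
1 = −2·61440 + 11171·11
So 11·11171 ≡ 1 (mod 61440), hence d = 11171.

11171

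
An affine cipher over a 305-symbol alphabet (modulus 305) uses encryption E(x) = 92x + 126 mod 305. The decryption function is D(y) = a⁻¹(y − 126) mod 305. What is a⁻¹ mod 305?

Run Euclid on (305, 92):
305 = 3×92 + 29
92 = 3×29 + 5
29 = 5×5 + 4
5 = 1×4 + 1
4 = 4×1 + 0
Since gcd(92, 305) = 1, back-substitute to write 1 as a combination:
1 = 5 − 4
1 = −29 + 6·5
1 = 6·92 − 19·29
1 = −19·305 + 63·92
So 92·63 ≡ 1 (mod 305).

63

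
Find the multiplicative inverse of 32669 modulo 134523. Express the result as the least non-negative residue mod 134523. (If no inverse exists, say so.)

Extended Euclidean algorithm:
134523 = 4×32669 + 3847
32669 = 8×3847 + 1893
3847 = 2×1893 + 61
1893 = 31×61 + 2
61 = 30×2 + 1
2 = 2×1 + 0
gcd = 1, so the inverse exists. Back-substitute:
1 = 61 − 30·2
1 = −30·1893 + 931·61
1 = 931·3847 − 1892·1893
1 = −1892·32669 + 16067·3847
1 = 16067·134523 − 66160·32669
So 32669·(-66160) ≡ 1 (mod 134523), and -66160 ≡ 68363 (mod 134523).

68363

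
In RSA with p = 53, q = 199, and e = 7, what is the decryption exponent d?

φ(n) = (p−1)(q−1) = 52·198 = 10296.
Need d with 7·d ≡ 1 (mod 10296). Apply the extended Euclidean algorithm:
10296 = 1470*7 + 6
7 = 1*6 + 1
6 = 6*1 + 0
Back-substitute:
1 = 7 − 6
1 = −10296 + 1471·7
So 7·1471 ≡ 1 (mod 10296), hence d = 1471.

1471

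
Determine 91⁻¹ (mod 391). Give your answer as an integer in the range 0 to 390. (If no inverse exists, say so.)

Extended Euclidean algorithm:
391 = 4*91 + 27
91 = 3*27 + 10
27 = 2*10 + 7
10 = 1*7 + 3
7 = 2*3 + 1
3 = 3*1 + 0
gcd = 1, so the inverse exists. Back-substitute:
1 = 7 − 2·3
1 = −2·10 + 3·7
1 = 3·27 − 8·10
1 = −8·91 + 27·27
1 = 27·391 − 116·91
So 91·(-116) ≡ 1 (mod 391), and -116 ≡ 275 (mod 391).

275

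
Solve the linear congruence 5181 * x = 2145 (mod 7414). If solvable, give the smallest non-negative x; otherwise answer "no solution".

9

First find gcd(5181, 7414):
7414 = 1×5181 + 2233
5181 = 2×2233 + 715
2233 = 3×715 + 88
715 = 8×88 + 11
88 = 8×11 + 0
gcd = 11 and 11 | 2145, so solutions exist. Divide through by 11: 471x ≡ 195 (mod 674).
Now find 471⁻¹ mod 674:
674 = 1*471 + 203
471 = 2*203 + 65
203 = 3*65 + 8
65 = 8*8 + 1
8 = 8*1 + 0
Back-substitute:
1 = 65 − 8·8
1 = −8·203 + 25·65
1 = 25·471 − 58·203
1 = −58·674 + 83·471
So 471⁻¹ ≡ 83 (mod 674).
Then x ≡ 83·195 ≡ 9 (mod 674); the smallest non-negative solution is x = 9.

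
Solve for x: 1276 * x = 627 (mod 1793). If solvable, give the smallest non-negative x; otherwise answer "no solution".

First find gcd(1276, 1793):
1793 = 1×1276 + 517
1276 = 2×517 + 242
517 = 2×242 + 33
242 = 7×33 + 11
33 = 3×11 + 0
gcd = 11 and 11 | 627, so solutions exist. Divide through by 11: 116x ≡ 57 (mod 163).
Now find 116⁻¹ mod 163:
163 = 1·116 + 47
116 = 2·47 + 22
47 = 2·22 + 3
22 = 7·3 + 1
3 = 3·1 + 0
Back-substitute:
1 = 22 − 7·3
1 = −7·47 + 15·22
1 = 15·116 − 37·47
1 = −37·163 + 52·116
So 116⁻¹ ≡ 52 (mod 163).
Then x ≡ 52·57 ≡ 30 (mod 163); the smallest non-negative solution is x = 30.

30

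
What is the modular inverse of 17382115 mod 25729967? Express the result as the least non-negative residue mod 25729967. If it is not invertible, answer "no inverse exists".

6312100

Apply the Euclidean algorithm to 25729967 and 17382115:
25729967 = 1·17382115 + 8347852
17382115 = 2·8347852 + 686411
8347852 = 12·686411 + 110920
686411 = 6·110920 + 20891
110920 = 5·20891 + 6465
20891 = 3·6465 + 1496
6465 = 4·1496 + 481
1496 = 3·481 + 53
481 = 9·53 + 4
53 = 13·4 + 1
4 = 4·1 + 0
gcd = 1, so the inverse exists. Back-substitute:
1 = 53 − 13·4
1 = −13·481 + 118·53
1 = 118·1496 − 367·481
1 = −367·6465 + 1586·1496
1 = 1586·20891 − 5125·6465
1 = −5125·110920 + 27211·20891
1 = 27211·686411 − 168391·110920
1 = −168391·8347852 + 2047903·686411
1 = 2047903·17382115 − 4264197·8347852
1 = −4264197·25729967 + 6312100·17382115
So 17382115·6312100 ≡ 1 (mod 25729967).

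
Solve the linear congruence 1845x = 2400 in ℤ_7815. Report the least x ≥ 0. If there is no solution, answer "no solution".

First find gcd(1845, 7815):
7815 = 4*1845 + 435
1845 = 4*435 + 105
435 = 4*105 + 15
105 = 7*15 + 0
gcd = 15 and 15 | 2400, so solutions exist. Divide through by 15: 123x ≡ 160 (mod 521).
Now find 123⁻¹ mod 521:
521 = 4*123 + 29
123 = 4*29 + 7
29 = 4*7 + 1
7 = 7*1 + 0
Back-substitute:
1 = 29 − 4·7
1 = −4·123 + 17·29
1 = 17·521 − 72·123
So 123·(-72) ≡ 1 (mod 521), i.e. 123⁻¹ ≡ 449.
Then x ≡ 449·160 ≡ 463 (mod 521); the smallest non-negative solution is x = 463.

463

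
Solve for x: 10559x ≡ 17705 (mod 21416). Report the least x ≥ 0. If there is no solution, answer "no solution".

13895

First find gcd(10559, 21416):
21416 = 2×10559 + 298
10559 = 35×298 + 129
298 = 2×129 + 40
129 = 3×40 + 9
40 = 4×9 + 4
9 = 2×4 + 1
4 = 4×1 + 0
gcd = 1, so a unique solution mod 21416 exists.
Back-substitute for the Bézout coefficients:
1 = 9 − 2·4
1 = −2·40 + 9·9
1 = 9·129 − 29·40
1 = −29·298 + 67·129
1 = 67·10559 − 2374·298
1 = −2374·21416 + 4815·10559
So 10559·(4815) ≡ 1 (mod 21416), giving 10559⁻¹ ≡ 4815.
x ≡ 10559⁻¹·17705 ≡ 4815·17705 ≡ 13895 (mod 21416).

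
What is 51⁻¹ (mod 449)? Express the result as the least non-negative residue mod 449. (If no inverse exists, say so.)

405

Extended Euclidean algorithm:
449 = 8·51 + 41
51 = 1·41 + 10
41 = 4·10 + 1
10 = 10·1 + 0
Since gcd(51, 449) = 1, back-substitute to write 1 as a combination:
1 = 41 − 4·10
1 = −4·51 + 5·41
1 = 5·449 − 44·51
So 51·(-44) ≡ 1 (mod 449), and -44 ≡ 405 (mod 449).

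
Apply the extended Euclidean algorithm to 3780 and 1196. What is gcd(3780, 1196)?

Apply Euclid's algorithm to 3780 and 1196:
3780 = 3*1196 + 192
1196 = 6*192 + 44
192 = 4*44 + 16
44 = 2*16 + 12
16 = 1*12 + 4
12 = 3*4 + 0
gcd(3780, 1196) = 4.
Back-substituting:
4 = 16 − 12
4 = −44 + 3·16
4 = 3·192 − 13·44
4 = −13·1196 + 81·192
4 = 81·3780 − 256·1196
So 4 = (81)·3780 + (-256)·1196.

4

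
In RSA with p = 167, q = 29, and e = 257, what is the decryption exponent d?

633

φ(n) = (p−1)(q−1) = 166·28 = 4648.
Need d with 257·d ≡ 1 (mod 4648). Apply the extended Euclidean algorithm:
4648 = 18*257 + 22
257 = 11*22 + 15
22 = 1*15 + 7
15 = 2*7 + 1
7 = 7*1 + 0
Back-substitute:
1 = 15 − 2·7
1 = −2·22 + 3·15
1 = 3·257 − 35·22
1 = −35·4648 + 633·257
So 257·633 ≡ 1 (mod 4648), hence d = 633.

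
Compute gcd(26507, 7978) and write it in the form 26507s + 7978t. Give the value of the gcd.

1

Repeated division:
26507 = 3×7978 + 2573
7978 = 3×2573 + 259
2573 = 9×259 + 242
259 = 1×242 + 17
242 = 14×17 + 4
17 = 4×4 + 1
4 = 4×1 + 0
gcd(26507, 7978) = 1.
Back-substituting:
1 = 17 − 4·4
1 = −4·242 + 57·17
1 = 57·259 − 61·242
1 = −61·2573 + 606·259
1 = 606·7978 − 1879·2573
1 = −1879·26507 + 6243·7978
So 1 = (-1879)·26507 + (6243)·7978.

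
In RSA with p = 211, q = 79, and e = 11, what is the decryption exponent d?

14891

φ(n) = (p−1)(q−1) = 210·78 = 16380.
Need d with 11·d ≡ 1 (mod 16380). Apply the extended Euclidean algorithm:
16380 = 1489·11 + 1
11 = 11·1 + 0
Back-substitute:
1 = 16380 − 1489·11
So 11·(-1489) ≡ 1 (mod 16380), hence d ≡ -1489 ≡ 14891 (mod 16380).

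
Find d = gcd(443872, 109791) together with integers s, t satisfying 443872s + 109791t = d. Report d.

11

Euclidean algorithm:
443872 = 4*109791 + 4708
109791 = 23*4708 + 1507
4708 = 3*1507 + 187
1507 = 8*187 + 11
187 = 17*11 + 0
gcd(443872, 109791) = 11.
Express as a combination:
11 = 1507 − 8·187
11 = −8·4708 + 25·1507
11 = 25·109791 − 583·4708
11 = −583·443872 + 2357·109791
So 11 = (-583)·443872 + (2357)·109791.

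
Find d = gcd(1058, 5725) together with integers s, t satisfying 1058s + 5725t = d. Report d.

Apply Euclid's algorithm to 5725 and 1058:
5725 = 5×1058 + 435
1058 = 2×435 + 188
435 = 2×188 + 59
188 = 3×59 + 11
59 = 5×11 + 4
11 = 2×4 + 3
4 = 1×3 + 1
3 = 3×1 + 0
gcd(1058, 5725) = 1.
Express as a combination:
1 = 4 − 3
1 = −11 + 3·4
1 = 3·59 − 16·11
1 = −16·188 + 51·59
1 = 51·435 − 118·188
1 = −118·1058 + 287·435
1 = 287·5725 − 1553·1058
So 1 = (287)·5725 + (-1553)·1058.

1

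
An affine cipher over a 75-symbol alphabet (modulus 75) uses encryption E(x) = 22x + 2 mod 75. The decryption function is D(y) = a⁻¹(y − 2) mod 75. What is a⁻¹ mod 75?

58

Extended Euclidean algorithm:
75 = 3·22 + 9
22 = 2·9 + 4
9 = 2·4 + 1
4 = 4·1 + 0
gcd = 1, so the inverse exists. Back-substitute:
1 = 9 − 2·4
1 = −2·22 + 5·9
1 = 5·75 − 17·22
Hence 22⁻¹ ≡ -17 ≡ 58 (mod 75).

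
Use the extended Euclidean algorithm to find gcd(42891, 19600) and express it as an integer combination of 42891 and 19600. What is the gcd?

1

Repeated division:
42891 = 2*19600 + 3691
19600 = 5*3691 + 1145
3691 = 3*1145 + 256
1145 = 4*256 + 121
256 = 2*121 + 14
121 = 8*14 + 9
14 = 1*9 + 5
9 = 1*5 + 4
5 = 1*4 + 1
4 = 4*1 + 0
gcd(42891, 19600) = 1.
Working backward:
1 = 5 − 4
1 = −9 + 2·5
1 = 2·14 − 3·9
1 = −3·121 + 26·14
1 = 26·256 − 55·121
1 = −55·1145 + 246·256
1 = 246·3691 − 793·1145
1 = −793·19600 + 4211·3691
1 = 4211·42891 − 9215·19600
So 1 = (4211)·42891 + (-9215)·19600.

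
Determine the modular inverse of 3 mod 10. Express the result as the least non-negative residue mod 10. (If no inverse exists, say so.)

7

gcd(10, 3) by repeated division:
10 = 3*3 + 1
3 = 3*1 + 0
gcd = 1, so the inverse exists. Back-substitute:
1 = 10 − 3·3
Thus 3·(-3) ≡ 1 (mod 10); reducing, -3 mod 10 = 7.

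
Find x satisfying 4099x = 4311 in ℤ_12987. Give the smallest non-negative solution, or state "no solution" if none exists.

First find gcd(4099, 12987):
12987 = 3×4099 + 690
4099 = 5×690 + 649
690 = 1×649 + 41
649 = 15×41 + 34
41 = 1×34 + 7
34 = 4×7 + 6
7 = 1×6 + 1
6 = 6×1 + 0
gcd = 1, so a unique solution mod 12987 exists.
Back-substitute for the Bézout coefficients:
1 = 7 − 6
1 = −34 + 5·7
1 = 5·41 − 6·34
1 = −6·649 + 95·41
1 = 95·690 − 101·649
1 = −101·4099 + 600·690
1 = 600·12987 − 1901·4099
So 4099·(-1901) ≡ 1 (mod 12987), giving 4099⁻¹ ≡ 11086.
x ≡ 4099⁻¹·4311 ≡ 11086·4311 ≡ 12573 (mod 12987).

12573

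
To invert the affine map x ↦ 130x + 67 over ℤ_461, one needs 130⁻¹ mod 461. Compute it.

Extended Euclidean algorithm:
461 = 3·130 + 71
130 = 1·71 + 59
71 = 1·59 + 12
59 = 4·12 + 11
12 = 1·11 + 1
11 = 11·1 + 0
Since gcd(130, 461) = 1, back-substitute to write 1 as a combination:
1 = 12 − 11
1 = −59 + 5·12
1 = 5·71 − 6·59
1 = −6·130 + 11·71
1 = 11·461 − 39·130
Thus 130·(-39) ≡ 1 (mod 461); reducing, -39 mod 461 = 422.

422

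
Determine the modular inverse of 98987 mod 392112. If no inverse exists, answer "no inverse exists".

Compute gcd(98987, 392112):
392112 = 3*98987 + 95151
98987 = 1*95151 + 3836
95151 = 24*3836 + 3087
3836 = 1*3087 + 749
3087 = 4*749 + 91
749 = 8*91 + 21
91 = 4*21 + 7
21 = 3*7 + 0
Since gcd = 7 > 1, 98987 is not a unit mod 392112.

no inverse exists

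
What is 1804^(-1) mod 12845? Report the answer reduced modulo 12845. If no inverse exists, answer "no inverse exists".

8879

Apply the Euclidean algorithm to 12845 and 1804:
12845 = 7·1804 + 217
1804 = 8·217 + 68
217 = 3·68 + 13
68 = 5·13 + 3
13 = 4·3 + 1
3 = 3·1 + 0
gcd = 1, so the inverse exists. Back-substitute:
1 = 13 − 4·3
1 = −4·68 + 21·13
1 = 21·217 − 67·68
1 = −67·1804 + 557·217
1 = 557·12845 − 3966·1804
Hence 1804⁻¹ ≡ -3966 ≡ 8879 (mod 12845).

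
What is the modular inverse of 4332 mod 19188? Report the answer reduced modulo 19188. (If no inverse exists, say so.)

Euclidean algorithm on 19188, 4332:
19188 = 4*4332 + 1860
4332 = 2*1860 + 612
1860 = 3*612 + 24
612 = 25*24 + 12
24 = 2*12 + 0
The gcd is 12, not 1, hence no inverse exists.

no inverse exists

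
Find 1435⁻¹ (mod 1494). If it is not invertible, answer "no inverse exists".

709

Extended Euclidean algorithm:
1494 = 1×1435 + 59
1435 = 24×59 + 19
59 = 3×19 + 2
19 = 9×2 + 1
2 = 2×1 + 0
Since gcd(1435, 1494) = 1, back-substitute to write 1 as a combination:
1 = 19 − 9·2
1 = −9·59 + 28·19
1 = 28·1435 − 681·59
1 = −681·1494 + 709·1435
So 1435·709 ≡ 1 (mod 1494).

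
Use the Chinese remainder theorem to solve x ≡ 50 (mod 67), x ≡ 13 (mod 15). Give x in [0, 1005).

988

Write x = 50 + 67·k. Then 67·k ≡ 13 − 50 ≡ 8 (mod 15).
Need 67⁻¹ mod 15. Extended Euclid on (15, 7):
15 = 2·7 + 1
7 = 7·1 + 0
Back-substitute:
1 = 15 − 2·7
67⁻¹ ≡ 13 (mod 15), so k ≡ 13·8 ≡ 14 (mod 15).
x = 50 + 67·14 = 988.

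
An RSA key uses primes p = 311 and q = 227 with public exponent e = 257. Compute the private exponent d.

φ(n) = (p−1)(q−1) = 310·226 = 70060.
Need d with 257·d ≡ 1 (mod 70060). Apply the extended Euclidean algorithm:
70060 = 272×257 + 156
257 = 1×156 + 101
156 = 1×101 + 55
101 = 1×55 + 46
55 = 1×46 + 9
46 = 5×9 + 1
9 = 9×1 + 0
Back-substitute:
1 = 46 − 5·9
1 = −5·55 + 6·46
1 = 6·101 − 11·55
1 = −11·156 + 17·101
1 = 17·257 − 28·156
1 = −28·70060 + 7633·257
So 257·7633 ≡ 1 (mod 70060), hence d = 7633.

7633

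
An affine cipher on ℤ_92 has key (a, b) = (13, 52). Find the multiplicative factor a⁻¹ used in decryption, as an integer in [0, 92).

85

Apply the Euclidean algorithm to 92 and 13:
92 = 7*13 + 1
13 = 13*1 + 0
The gcd is 1. Working backward:
1 = 92 − 7·13
So 13·(-7) ≡ 1 (mod 92), and -7 ≡ 85 (mod 92).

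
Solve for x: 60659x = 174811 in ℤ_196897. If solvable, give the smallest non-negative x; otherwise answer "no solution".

195397

First find gcd(60659, 196897):
196897 = 3*60659 + 14920
60659 = 4*14920 + 979
14920 = 15*979 + 235
979 = 4*235 + 39
235 = 6*39 + 1
39 = 39*1 + 0
gcd = 1, so a unique solution mod 196897 exists.
Back-substitute for the Bézout coefficients:
1 = 235 − 6·39
1 = −6·979 + 25·235
1 = 25·14920 − 381·979
1 = −381·60659 + 1549·14920
1 = 1549·196897 − 5028·60659
So 60659·(-5028) ≡ 1 (mod 196897), giving 60659⁻¹ ≡ 191869.
x ≡ 60659⁻¹·174811 ≡ 191869·174811 ≡ 195397 (mod 196897).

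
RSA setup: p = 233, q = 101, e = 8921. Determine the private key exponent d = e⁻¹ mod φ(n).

21481

φ(n) = (p−1)(q−1) = 232·100 = 23200.
Need d with 8921·d ≡ 1 (mod 23200). Apply the extended Euclidean algorithm:
23200 = 2*8921 + 5358
8921 = 1*5358 + 3563
5358 = 1*3563 + 1795
3563 = 1*1795 + 1768
1795 = 1*1768 + 27
1768 = 65*27 + 13
27 = 2*13 + 1
13 = 13*1 + 0
Back-substitute:
1 = 27 − 2·13
1 = −2·1768 + 131·27
1 = 131·1795 − 133·1768
1 = −133·3563 + 264·1795
1 = 264·5358 − 397·3563
1 = −397·8921 + 661·5358
1 = 661·23200 − 1719·8921
So 8921·(-1719) ≡ 1 (mod 23200), hence d ≡ -1719 ≡ 21481 (mod 23200).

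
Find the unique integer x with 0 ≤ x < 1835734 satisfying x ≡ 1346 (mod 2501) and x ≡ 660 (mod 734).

431518

Write x = 1346 + 2501·k. Then 2501·k ≡ 660 − 1346 ≡ 48 (mod 734).
Need 2501⁻¹ mod 734. Extended Euclid on (734, 299):
734 = 2*299 + 136
299 = 2*136 + 27
136 = 5*27 + 1
27 = 27*1 + 0
Back-substitute:
1 = 136 − 5·27
1 = −5·299 + 11·136
1 = 11·734 − 27·299
2501⁻¹ ≡ 707 (mod 734), so k ≡ 707·48 ≡ 172 (mod 734).
x = 1346 + 2501·172 = 431518.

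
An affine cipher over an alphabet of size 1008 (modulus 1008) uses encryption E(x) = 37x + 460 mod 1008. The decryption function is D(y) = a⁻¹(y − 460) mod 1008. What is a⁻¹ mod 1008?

109

gcd(1008, 37) by repeated division:
1008 = 27*37 + 9
37 = 4*9 + 1
9 = 9*1 + 0
The gcd is 1. Working backward:
1 = 37 − 4·9
1 = −4·1008 + 109·37
So 37·109 ≡ 1 (mod 1008).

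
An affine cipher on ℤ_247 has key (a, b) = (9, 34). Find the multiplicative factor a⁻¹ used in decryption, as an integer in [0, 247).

55

gcd(247, 9) by repeated division:
247 = 27×9 + 4
9 = 2×4 + 1
4 = 4×1 + 0
Since gcd(9, 247) = 1, back-substitute to write 1 as a combination:
1 = 9 − 2·4
1 = −2·247 + 55·9
So 9·55 ≡ 1 (mod 247).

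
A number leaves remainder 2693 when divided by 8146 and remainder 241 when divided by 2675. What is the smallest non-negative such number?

8661891

Write x = 2693 + 8146·k. Then 8146·k ≡ 241 − 2693 ≡ 223 (mod 2675).
Need 8146⁻¹ mod 2675. Extended Euclid on (2675, 121):
2675 = 22×121 + 13
121 = 9×13 + 4
13 = 3×4 + 1
4 = 4×1 + 0
Back-substitute:
1 = 13 − 3·4
1 = −3·121 + 28·13
1 = 28·2675 − 619·121
8146⁻¹ ≡ 2056 (mod 2675), so k ≡ 2056·223 ≡ 1063 (mod 2675).
x = 2693 + 8146·1063 = 8661891.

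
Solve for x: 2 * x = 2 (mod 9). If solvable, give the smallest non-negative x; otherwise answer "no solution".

1

First find gcd(2, 9):
9 = 4×2 + 1
2 = 2×1 + 0
gcd = 1, so a unique solution mod 9 exists.
Back-substitute for the Bézout coefficients:
1 = 9 − 4·2
So 2·(-4) ≡ 1 (mod 9), giving 2⁻¹ ≡ 5.
x ≡ 2⁻¹·2 ≡ 5·2 ≡ 1 (mod 9).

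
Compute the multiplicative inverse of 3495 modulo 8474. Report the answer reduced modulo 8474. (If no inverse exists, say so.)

gcd(8474, 3495) by repeated division:
8474 = 2·3495 + 1484
3495 = 2·1484 + 527
1484 = 2·527 + 430
527 = 1·430 + 97
430 = 4·97 + 42
97 = 2·42 + 13
42 = 3·13 + 3
13 = 4·3 + 1
3 = 3·1 + 0
Since gcd(3495, 8474) = 1, back-substitute to write 1 as a combination:
1 = 13 − 4·3
1 = −4·42 + 13·13
1 = 13·97 − 30·42
1 = −30·430 + 133·97
1 = 133·527 − 163·430
1 = −163·1484 + 459·527
1 = 459·3495 − 1081·1484
1 = −1081·8474 + 2621·3495
So 3495·2621 ≡ 1 (mod 8474).

2621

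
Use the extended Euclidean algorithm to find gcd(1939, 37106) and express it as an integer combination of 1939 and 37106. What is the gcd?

Euclidean algorithm:
37106 = 19×1939 + 265
1939 = 7×265 + 84
265 = 3×84 + 13
84 = 6×13 + 6
13 = 2×6 + 1
6 = 6×1 + 0
gcd(1939, 37106) = 1.
Express as a combination:
1 = 13 − 2·6
1 = −2·84 + 13·13
1 = 13·265 − 41·84
1 = −41·1939 + 300·265
1 = 300·37106 − 5741·1939
So 1 = (300)·37106 + (-5741)·1939.

1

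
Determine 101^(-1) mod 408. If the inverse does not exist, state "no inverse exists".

101

Extended Euclidean algorithm:
408 = 4*101 + 4
101 = 25*4 + 1
4 = 4*1 + 0
gcd = 1, so the inverse exists. Back-substitute:
1 = 101 − 25·4
1 = −25·408 + 101·101
So 101·101 ≡ 1 (mod 408).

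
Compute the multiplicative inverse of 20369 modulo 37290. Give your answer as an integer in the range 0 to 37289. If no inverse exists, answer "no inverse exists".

7949

Apply the Euclidean algorithm to 37290 and 20369:
37290 = 1×20369 + 16921
20369 = 1×16921 + 3448
16921 = 4×3448 + 3129
3448 = 1×3129 + 319
3129 = 9×319 + 258
319 = 1×258 + 61
258 = 4×61 + 14
61 = 4×14 + 5
14 = 2×5 + 4
5 = 1×4 + 1
4 = 4×1 + 0
Since gcd(20369, 37290) = 1, back-substitute to write 1 as a combination:
1 = 5 − 4
1 = −14 + 3·5
1 = 3·61 − 13·14
1 = −13·258 + 55·61
1 = 55·319 − 68·258
1 = −68·3129 + 667·319
1 = 667·3448 − 735·3129
1 = −735·16921 + 3607·3448
1 = 3607·20369 − 4342·16921
1 = −4342·37290 + 7949·20369
So 20369·7949 ≡ 1 (mod 37290).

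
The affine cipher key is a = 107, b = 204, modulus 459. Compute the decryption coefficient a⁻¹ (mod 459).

296

Run Euclid on (459, 107):
459 = 4×107 + 31
107 = 3×31 + 14
31 = 2×14 + 3
14 = 4×3 + 2
3 = 1×2 + 1
2 = 2×1 + 0
The gcd is 1. Working backward:
1 = 3 − 2
1 = −14 + 5·3
1 = 5·31 − 11·14
1 = −11·107 + 38·31
1 = 38·459 − 163·107
Thus 107·(-163) ≡ 1 (mod 459); reducing, -163 mod 459 = 296.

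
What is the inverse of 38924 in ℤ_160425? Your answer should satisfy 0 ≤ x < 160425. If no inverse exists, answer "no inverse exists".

gcd(160425, 38924) by repeated division:
160425 = 4·38924 + 4729
38924 = 8·4729 + 1092
4729 = 4·1092 + 361
1092 = 3·361 + 9
361 = 40·9 + 1
9 = 9·1 + 0
The gcd is 1. Working backward:
1 = 361 − 40·9
1 = −40·1092 + 121·361
1 = 121·4729 − 524·1092
1 = −524·38924 + 4313·4729
1 = 4313·160425 − 17776·38924
Thus 38924·(-17776) ≡ 1 (mod 160425); reducing, -17776 mod 160425 = 142649.

142649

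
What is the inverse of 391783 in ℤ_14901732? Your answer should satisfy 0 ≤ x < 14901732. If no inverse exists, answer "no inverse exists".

3435991

Run Euclid on (14901732, 391783):
14901732 = 38·391783 + 13978
391783 = 28·13978 + 399
13978 = 35·399 + 13
399 = 30·13 + 9
13 = 1·9 + 4
9 = 2·4 + 1
4 = 4·1 + 0
Since gcd(391783, 14901732) = 1, back-substitute to write 1 as a combination:
1 = 9 − 2·4
1 = −2·13 + 3·9
1 = 3·399 − 92·13
1 = −92·13978 + 3223·399
1 = 3223·391783 − 90336·13978
1 = −90336·14901732 + 3435991·391783
So 391783·3435991 ≡ 1 (mod 14901732).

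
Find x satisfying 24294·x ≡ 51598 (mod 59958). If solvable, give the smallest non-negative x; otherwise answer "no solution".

no solution

gcd(24294, 59958):
59958 = 2*24294 + 11370
24294 = 2*11370 + 1554
11370 = 7*1554 + 492
1554 = 3*492 + 78
492 = 6*78 + 24
78 = 3*24 + 6
24 = 4*6 + 0
gcd = 6, but 6 ∤ 51598, so the congruence has no solution.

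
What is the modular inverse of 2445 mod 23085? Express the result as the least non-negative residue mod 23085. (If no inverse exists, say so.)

Euclidean algorithm on 23085, 2445:
23085 = 9·2445 + 1080
2445 = 2·1080 + 285
1080 = 3·285 + 225
285 = 1·225 + 60
225 = 3·60 + 45
60 = 1·45 + 15
45 = 3·15 + 0
The gcd is 15, not 1, hence no inverse exists.

no inverse exists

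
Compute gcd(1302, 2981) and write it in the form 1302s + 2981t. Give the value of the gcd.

Repeated division:
2981 = 2×1302 + 377
1302 = 3×377 + 171
377 = 2×171 + 35
171 = 4×35 + 31
35 = 1×31 + 4
31 = 7×4 + 3
4 = 1×3 + 1
3 = 3×1 + 0
gcd(1302, 2981) = 1.
Express as a combination:
1 = 4 − 3
1 = −31 + 8·4
1 = 8·35 − 9·31
1 = −9·171 + 44·35
1 = 44·377 − 97·171
1 = −97·1302 + 335·377
1 = 335·2981 − 767·1302
So 1 = (335)·2981 + (-767)·1302.

1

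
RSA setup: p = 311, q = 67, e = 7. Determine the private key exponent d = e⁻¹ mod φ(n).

φ(n) = (p−1)(q−1) = 310·66 = 20460.
Need d with 7·d ≡ 1 (mod 20460). Apply the extended Euclidean algorithm:
20460 = 2922·7 + 6
7 = 1·6 + 1
6 = 6·1 + 0
Back-substitute:
1 = 7 − 6
1 = −20460 + 2923·7
So 7·2923 ≡ 1 (mod 20460), hence d = 2923.

2923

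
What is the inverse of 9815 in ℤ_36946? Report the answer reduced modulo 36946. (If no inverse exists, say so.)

Compute gcd(9815, 36946):
36946 = 3*9815 + 7501
9815 = 1*7501 + 2314
7501 = 3*2314 + 559
2314 = 4*559 + 78
559 = 7*78 + 13
78 = 6*13 + 0
Since gcd = 13 > 1, 9815 is not a unit mod 36946.

no inverse exists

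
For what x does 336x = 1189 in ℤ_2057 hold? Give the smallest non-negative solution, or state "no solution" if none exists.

1883

First find gcd(336, 2057):
2057 = 6*336 + 41
336 = 8*41 + 8
41 = 5*8 + 1
8 = 8*1 + 0
gcd = 1, so a unique solution mod 2057 exists.
Back-substitute for the Bézout coefficients:
1 = 41 − 5·8
1 = −5·336 + 41·41
1 = 41·2057 − 251·336
So 336·(-251) ≡ 1 (mod 2057), giving 336⁻¹ ≡ 1806.
x ≡ 336⁻¹·1189 ≡ 1806·1189 ≡ 1883 (mod 2057).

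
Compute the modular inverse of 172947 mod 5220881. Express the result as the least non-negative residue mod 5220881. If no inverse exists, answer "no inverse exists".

2125912

Run Euclid on (5220881, 172947):
5220881 = 30·172947 + 32471
172947 = 5·32471 + 10592
32471 = 3·10592 + 695
10592 = 15·695 + 167
695 = 4·167 + 27
167 = 6·27 + 5
27 = 5·5 + 2
5 = 2·2 + 1
2 = 2·1 + 0
The gcd is 1. Working backward:
1 = 5 − 2·2
1 = −2·27 + 11·5
1 = 11·167 − 68·27
1 = −68·695 + 283·167
1 = 283·10592 − 4313·695
1 = −4313·32471 + 13222·10592
1 = 13222·172947 − 70423·32471
1 = −70423·5220881 + 2125912·172947
So 172947·2125912 ≡ 1 (mod 5220881).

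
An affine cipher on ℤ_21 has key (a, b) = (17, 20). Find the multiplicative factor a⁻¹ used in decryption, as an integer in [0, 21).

5

gcd(21, 17) by repeated division:
21 = 1*17 + 4
17 = 4*4 + 1
4 = 4*1 + 0
Since gcd(17, 21) = 1, back-substitute to write 1 as a combination:
1 = 17 − 4·4
1 = −4·21 + 5·17
So 17·5 ≡ 1 (mod 21).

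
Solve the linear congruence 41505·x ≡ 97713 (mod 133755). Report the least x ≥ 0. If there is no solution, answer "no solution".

no solution

gcd(41505, 133755):
133755 = 3*41505 + 9240
41505 = 4*9240 + 4545
9240 = 2*4545 + 150
4545 = 30*150 + 45
150 = 3*45 + 15
45 = 3*15 + 0
gcd = 15, but 15 ∤ 97713, so the congruence has no solution.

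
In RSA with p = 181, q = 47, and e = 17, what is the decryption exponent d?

φ(n) = (p−1)(q−1) = 180·46 = 8280.
Need d with 17·d ≡ 1 (mod 8280). Apply the extended Euclidean algorithm:
8280 = 487*17 + 1
17 = 17*1 + 0
Back-substitute:
1 = 8280 − 487·17
So 17·(-487) ≡ 1 (mod 8280), hence d ≡ -487 ≡ 7793 (mod 8280).

7793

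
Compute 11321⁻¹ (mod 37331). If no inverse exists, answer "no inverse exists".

36012

Extended Euclidean algorithm:
37331 = 3*11321 + 3368
11321 = 3*3368 + 1217
3368 = 2*1217 + 934
1217 = 1*934 + 283
934 = 3*283 + 85
283 = 3*85 + 28
85 = 3*28 + 1
28 = 28*1 + 0
Since gcd(11321, 37331) = 1, back-substitute to write 1 as a combination:
1 = 85 − 3·28
1 = −3·283 + 10·85
1 = 10·934 − 33·283
1 = −33·1217 + 43·934
1 = 43·3368 − 119·1217
1 = −119·11321 + 400·3368
1 = 400·37331 − 1319·11321
Hence 11321⁻¹ ≡ -1319 ≡ 36012 (mod 37331).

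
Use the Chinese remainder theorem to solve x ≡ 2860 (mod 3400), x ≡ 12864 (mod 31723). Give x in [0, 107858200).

Write x = 2860 + 3400·k. Then 3400·k ≡ 12864 − 2860 ≡ 10004 (mod 31723).
Need 3400⁻¹ mod 31723. Extended Euclid on (31723, 3400):
31723 = 9·3400 + 1123
3400 = 3·1123 + 31
1123 = 36·31 + 7
31 = 4·7 + 3
7 = 2·3 + 1
3 = 3·1 + 0
Back-substitute:
1 = 7 − 2·3
1 = −2·31 + 9·7
1 = 9·1123 − 326·31
1 = −326·3400 + 987·1123
1 = 987·31723 − 9209·3400
3400⁻¹ ≡ 22514 (mod 31723), so k ≡ 22514·10004 ≡ 28479 (mod 31723).
x = 2860 + 3400·28479 = 96831460.

96831460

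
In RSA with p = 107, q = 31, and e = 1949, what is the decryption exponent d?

φ(n) = (p−1)(q−1) = 106·30 = 3180.
Need d with 1949·d ≡ 1 (mod 3180). Apply the extended Euclidean algorithm:
3180 = 1·1949 + 1231
1949 = 1·1231 + 718
1231 = 1·718 + 513
718 = 1·513 + 205
513 = 2·205 + 103
205 = 1·103 + 102
103 = 1·102 + 1
102 = 102·1 + 0
Back-substitute:
1 = 103 − 102
1 = −205 + 2·103
1 = 2·513 − 5·205
1 = −5·718 + 7·513
1 = 7·1231 − 12·718
1 = −12·1949 + 19·1231
1 = 19·3180 − 31·1949
So 1949·(-31) ≡ 1 (mod 3180), hence d ≡ -31 ≡ 3149 (mod 3180).

3149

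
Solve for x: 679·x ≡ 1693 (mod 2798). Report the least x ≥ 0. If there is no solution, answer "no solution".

First find gcd(679, 2798):
2798 = 4*679 + 82
679 = 8*82 + 23
82 = 3*23 + 13
23 = 1*13 + 10
13 = 1*10 + 3
10 = 3*3 + 1
3 = 3*1 + 0
gcd = 1, so a unique solution mod 2798 exists.
Back-substitute for the Bézout coefficients:
1 = 10 − 3·3
1 = −3·13 + 4·10
1 = 4·23 − 7·13
1 = −7·82 + 25·23
1 = 25·679 − 207·82
1 = −207·2798 + 853·679
So 679·(853) ≡ 1 (mod 2798), giving 679⁻¹ ≡ 853.
x ≡ 679⁻¹·1693 ≡ 853·1693 ≡ 361 (mod 2798).

361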